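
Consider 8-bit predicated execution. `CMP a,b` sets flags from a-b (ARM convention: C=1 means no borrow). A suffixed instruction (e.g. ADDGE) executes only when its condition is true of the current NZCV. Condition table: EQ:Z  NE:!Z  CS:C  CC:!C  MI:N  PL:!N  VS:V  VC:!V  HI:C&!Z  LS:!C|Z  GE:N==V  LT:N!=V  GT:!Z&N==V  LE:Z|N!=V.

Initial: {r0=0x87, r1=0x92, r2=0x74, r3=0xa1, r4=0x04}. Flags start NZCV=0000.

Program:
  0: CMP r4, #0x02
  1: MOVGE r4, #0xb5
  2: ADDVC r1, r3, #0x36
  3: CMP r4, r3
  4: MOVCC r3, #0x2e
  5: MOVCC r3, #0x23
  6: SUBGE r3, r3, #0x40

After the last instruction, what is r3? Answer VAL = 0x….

VAL = 0x61

[0] flags=0010 → (cmp)
[1] flags=0010 GE?T → r4=0xb5
[2] flags=0010 VC?T → r1=0xd7
[3] flags=0010 → (cmp)
[4] flags=0010 CC?F → skip
[5] flags=0010 CC?F → skip
[6] flags=0010 GE?T → r3=0x61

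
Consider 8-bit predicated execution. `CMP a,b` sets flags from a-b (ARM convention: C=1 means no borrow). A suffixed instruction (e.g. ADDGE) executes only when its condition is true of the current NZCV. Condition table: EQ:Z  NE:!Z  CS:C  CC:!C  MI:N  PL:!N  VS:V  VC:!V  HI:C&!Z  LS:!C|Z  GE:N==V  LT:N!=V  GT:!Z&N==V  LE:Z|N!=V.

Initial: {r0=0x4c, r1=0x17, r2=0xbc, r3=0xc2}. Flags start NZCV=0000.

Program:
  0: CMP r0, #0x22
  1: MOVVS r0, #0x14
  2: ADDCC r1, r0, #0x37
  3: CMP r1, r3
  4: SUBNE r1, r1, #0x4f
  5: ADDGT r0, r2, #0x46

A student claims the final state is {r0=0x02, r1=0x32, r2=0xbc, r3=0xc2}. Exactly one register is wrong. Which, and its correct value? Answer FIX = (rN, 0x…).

[0] flags=0010 → (cmp)
[1] flags=0010 VS?F → skip
[2] flags=0010 CC?F → skip
[3] flags=0000 → (cmp)
[4] flags=0000 NE?T → r1=0xc8
[5] flags=0000 GT?T → r0=0x02

FIX = (r1, 0xc8)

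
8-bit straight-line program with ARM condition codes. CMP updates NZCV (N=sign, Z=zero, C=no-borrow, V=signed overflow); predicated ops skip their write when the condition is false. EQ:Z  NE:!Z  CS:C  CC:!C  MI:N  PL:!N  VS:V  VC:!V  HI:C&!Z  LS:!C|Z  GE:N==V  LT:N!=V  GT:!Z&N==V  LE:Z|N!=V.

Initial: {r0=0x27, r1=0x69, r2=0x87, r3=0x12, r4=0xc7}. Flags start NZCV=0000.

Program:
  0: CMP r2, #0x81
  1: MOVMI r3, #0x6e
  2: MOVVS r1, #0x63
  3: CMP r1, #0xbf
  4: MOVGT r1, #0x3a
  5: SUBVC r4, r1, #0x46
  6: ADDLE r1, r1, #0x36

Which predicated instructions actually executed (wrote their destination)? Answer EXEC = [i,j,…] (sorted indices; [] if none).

0: ✓ CMP  NZCV=0010
1: · MOVMI
2: · MOVVS
3: ✓ CMP  NZCV=1001
4: ✓ MOVGT  r1←0x3a
5: · SUBVC
6: · ADDLE

EXEC = [4]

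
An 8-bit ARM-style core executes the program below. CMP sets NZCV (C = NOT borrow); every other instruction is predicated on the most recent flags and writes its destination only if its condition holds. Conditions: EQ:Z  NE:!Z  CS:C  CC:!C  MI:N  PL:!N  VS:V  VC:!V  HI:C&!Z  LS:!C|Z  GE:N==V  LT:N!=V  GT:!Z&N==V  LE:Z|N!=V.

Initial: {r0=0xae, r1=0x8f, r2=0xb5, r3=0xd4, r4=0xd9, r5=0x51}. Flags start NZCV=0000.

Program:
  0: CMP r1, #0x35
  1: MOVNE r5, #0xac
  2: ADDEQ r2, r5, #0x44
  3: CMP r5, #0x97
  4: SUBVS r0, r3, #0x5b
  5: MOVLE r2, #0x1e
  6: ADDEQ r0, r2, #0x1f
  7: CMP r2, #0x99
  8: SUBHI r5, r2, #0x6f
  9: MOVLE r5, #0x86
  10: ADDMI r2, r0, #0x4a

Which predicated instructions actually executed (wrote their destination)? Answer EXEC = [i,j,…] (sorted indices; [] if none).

EXEC = [1,8]

0: ✓ CMP  NZCV=0011
1: ✓ MOVNE  r5←0xac
2: · ADDEQ
3: ✓ CMP  NZCV=0010
4: · SUBVS
5: · MOVLE
6: · ADDEQ
7: ✓ CMP  NZCV=0010
8: ✓ SUBHI  r5←0x46
9: · MOVLE
10: · ADDMI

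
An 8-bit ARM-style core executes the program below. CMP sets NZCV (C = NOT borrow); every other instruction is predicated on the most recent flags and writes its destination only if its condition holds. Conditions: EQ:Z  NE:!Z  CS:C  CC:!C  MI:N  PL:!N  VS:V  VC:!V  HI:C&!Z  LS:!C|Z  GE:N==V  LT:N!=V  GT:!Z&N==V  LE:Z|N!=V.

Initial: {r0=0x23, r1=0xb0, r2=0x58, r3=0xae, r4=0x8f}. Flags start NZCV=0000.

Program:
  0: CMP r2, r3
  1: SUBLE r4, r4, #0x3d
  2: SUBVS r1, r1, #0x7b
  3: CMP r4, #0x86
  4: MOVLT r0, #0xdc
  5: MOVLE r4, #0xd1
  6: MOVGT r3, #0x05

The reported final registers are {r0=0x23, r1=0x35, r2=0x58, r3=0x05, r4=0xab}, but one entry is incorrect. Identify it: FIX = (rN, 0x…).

[0] flags=1001 → (cmp)
[1] flags=1001 LE?F → skip
[2] flags=1001 VS?T → r1=0x35
[3] flags=0010 → (cmp)
[4] flags=0010 LT?F → skip
[5] flags=0010 LE?F → skip
[6] flags=0010 GT?T → r3=0x05

FIX = (r4, 0x8f)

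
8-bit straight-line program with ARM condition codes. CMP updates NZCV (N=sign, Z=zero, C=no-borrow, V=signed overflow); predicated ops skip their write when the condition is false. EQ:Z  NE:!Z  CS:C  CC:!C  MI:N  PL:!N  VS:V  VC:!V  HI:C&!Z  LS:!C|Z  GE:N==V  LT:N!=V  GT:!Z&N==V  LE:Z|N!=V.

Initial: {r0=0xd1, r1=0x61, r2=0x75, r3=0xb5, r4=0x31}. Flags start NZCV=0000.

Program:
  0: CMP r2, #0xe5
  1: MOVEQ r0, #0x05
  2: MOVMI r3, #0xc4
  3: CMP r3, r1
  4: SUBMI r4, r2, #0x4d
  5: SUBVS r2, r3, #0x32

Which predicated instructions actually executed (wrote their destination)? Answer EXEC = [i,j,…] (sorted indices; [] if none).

[0] flags=1001 → (cmp)
[1] flags=1001 EQ?F → skip
[2] flags=1001 MI?T → r3=0xc4
[3] flags=0011 → (cmp)
[4] flags=0011 MI?F → skip
[5] flags=0011 VS?T → r2=0x92

EXEC = [2,5]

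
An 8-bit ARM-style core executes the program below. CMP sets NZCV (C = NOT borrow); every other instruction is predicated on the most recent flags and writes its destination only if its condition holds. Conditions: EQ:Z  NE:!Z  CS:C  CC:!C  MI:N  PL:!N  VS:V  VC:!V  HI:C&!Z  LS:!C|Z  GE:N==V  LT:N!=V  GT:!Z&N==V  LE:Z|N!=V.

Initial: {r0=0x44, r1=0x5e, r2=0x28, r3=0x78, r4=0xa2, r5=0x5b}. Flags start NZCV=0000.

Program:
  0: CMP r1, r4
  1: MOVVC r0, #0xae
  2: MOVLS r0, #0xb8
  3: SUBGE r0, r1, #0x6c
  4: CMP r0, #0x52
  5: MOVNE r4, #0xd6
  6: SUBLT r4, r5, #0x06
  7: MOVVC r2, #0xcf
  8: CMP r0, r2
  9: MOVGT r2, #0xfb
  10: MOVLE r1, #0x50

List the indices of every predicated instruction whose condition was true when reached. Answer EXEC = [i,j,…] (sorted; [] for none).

EXEC = [2,3,5,6,7,9]

0: ✓ CMP  NZCV=1001
1: · MOVVC
2: ✓ MOVLS  r0←0xb8
3: ✓ SUBGE  r0←0xf2
4: ✓ CMP  NZCV=1010
5: ✓ MOVNE  r4←0xd6
6: ✓ SUBLT  r4←0x55
7: ✓ MOVVC  r2←0xcf
8: ✓ CMP  NZCV=0010
9: ✓ MOVGT  r2←0xfb
10: · MOVLE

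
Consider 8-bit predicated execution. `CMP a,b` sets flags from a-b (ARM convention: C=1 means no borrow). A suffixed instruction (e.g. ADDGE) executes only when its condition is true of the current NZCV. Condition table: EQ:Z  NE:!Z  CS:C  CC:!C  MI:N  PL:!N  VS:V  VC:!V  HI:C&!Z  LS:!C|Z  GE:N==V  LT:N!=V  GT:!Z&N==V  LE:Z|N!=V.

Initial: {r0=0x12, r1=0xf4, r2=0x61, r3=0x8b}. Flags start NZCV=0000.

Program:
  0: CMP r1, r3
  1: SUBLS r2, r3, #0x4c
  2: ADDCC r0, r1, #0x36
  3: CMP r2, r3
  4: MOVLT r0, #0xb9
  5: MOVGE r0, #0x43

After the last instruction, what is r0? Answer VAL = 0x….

VAL = 0x43

[0] flags=0010 → (cmp)
[1] flags=0010 LS?F → skip
[2] flags=0010 CC?F → skip
[3] flags=1001 → (cmp)
[4] flags=1001 LT?F → skip
[5] flags=1001 GE?T → r0=0x43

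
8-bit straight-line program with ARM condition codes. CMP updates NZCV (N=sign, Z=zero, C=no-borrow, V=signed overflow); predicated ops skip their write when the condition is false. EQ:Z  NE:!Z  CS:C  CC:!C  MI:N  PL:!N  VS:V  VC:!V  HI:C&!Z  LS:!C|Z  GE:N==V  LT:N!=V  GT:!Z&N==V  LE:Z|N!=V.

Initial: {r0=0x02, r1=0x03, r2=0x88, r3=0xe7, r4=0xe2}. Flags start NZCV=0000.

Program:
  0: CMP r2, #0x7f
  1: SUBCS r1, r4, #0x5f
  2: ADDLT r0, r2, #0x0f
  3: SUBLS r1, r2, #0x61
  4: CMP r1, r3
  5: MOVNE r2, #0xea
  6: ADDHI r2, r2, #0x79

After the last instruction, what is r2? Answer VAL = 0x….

VAL = 0xea

0: ✓ CMP  NZCV=0011
1: ✓ SUBCS  r1←0x83
2: ✓ ADDLT  r0←0x97
3: · SUBLS
4: ✓ CMP  NZCV=1000
5: ✓ MOVNE  r2←0xea
6: · ADDHI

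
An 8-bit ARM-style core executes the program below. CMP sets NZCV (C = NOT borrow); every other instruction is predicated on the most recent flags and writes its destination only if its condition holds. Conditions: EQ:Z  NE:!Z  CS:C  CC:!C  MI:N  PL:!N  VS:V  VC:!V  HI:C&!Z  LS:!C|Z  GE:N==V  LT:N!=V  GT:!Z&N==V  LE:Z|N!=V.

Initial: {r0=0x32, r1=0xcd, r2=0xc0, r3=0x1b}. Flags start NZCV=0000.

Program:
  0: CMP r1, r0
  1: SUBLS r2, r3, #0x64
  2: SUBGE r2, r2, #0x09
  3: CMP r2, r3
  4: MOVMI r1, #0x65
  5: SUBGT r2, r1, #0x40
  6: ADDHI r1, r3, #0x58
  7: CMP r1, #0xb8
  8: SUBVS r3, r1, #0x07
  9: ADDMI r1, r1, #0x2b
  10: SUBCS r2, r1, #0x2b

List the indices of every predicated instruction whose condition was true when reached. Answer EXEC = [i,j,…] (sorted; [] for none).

[0] flags=1010 → (cmp)
[1] flags=1010 LS?F → skip
[2] flags=1010 GE?F → skip
[3] flags=1010 → (cmp)
[4] flags=1010 MI?T → r1=0x65
[5] flags=1010 GT?F → skip
[6] flags=1010 HI?T → r1=0x73
[7] flags=1001 → (cmp)
[8] flags=1001 VS?T → r3=0x6c
[9] flags=1001 MI?T → r1=0x9e
[10] flags=1001 CS?F → skip

EXEC = [4,6,8,9]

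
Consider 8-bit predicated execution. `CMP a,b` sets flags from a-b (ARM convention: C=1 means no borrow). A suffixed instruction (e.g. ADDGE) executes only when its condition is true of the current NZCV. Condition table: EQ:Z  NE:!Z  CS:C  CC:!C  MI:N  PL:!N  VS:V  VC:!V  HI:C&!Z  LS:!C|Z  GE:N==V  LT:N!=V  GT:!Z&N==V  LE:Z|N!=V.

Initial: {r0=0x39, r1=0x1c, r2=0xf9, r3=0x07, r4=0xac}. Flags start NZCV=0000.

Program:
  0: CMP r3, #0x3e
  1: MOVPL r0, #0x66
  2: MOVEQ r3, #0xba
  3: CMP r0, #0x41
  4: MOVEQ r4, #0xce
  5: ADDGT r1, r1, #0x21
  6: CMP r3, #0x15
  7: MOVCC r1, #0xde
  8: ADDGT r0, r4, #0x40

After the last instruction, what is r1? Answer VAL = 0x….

VAL = 0xde

[0] flags=1000 → (cmp)
[1] flags=1000 PL?F → skip
[2] flags=1000 EQ?F → skip
[3] flags=1000 → (cmp)
[4] flags=1000 EQ?F → skip
[5] flags=1000 GT?F → skip
[6] flags=1000 → (cmp)
[7] flags=1000 CC?T → r1=0xde
[8] flags=1000 GT?F → skip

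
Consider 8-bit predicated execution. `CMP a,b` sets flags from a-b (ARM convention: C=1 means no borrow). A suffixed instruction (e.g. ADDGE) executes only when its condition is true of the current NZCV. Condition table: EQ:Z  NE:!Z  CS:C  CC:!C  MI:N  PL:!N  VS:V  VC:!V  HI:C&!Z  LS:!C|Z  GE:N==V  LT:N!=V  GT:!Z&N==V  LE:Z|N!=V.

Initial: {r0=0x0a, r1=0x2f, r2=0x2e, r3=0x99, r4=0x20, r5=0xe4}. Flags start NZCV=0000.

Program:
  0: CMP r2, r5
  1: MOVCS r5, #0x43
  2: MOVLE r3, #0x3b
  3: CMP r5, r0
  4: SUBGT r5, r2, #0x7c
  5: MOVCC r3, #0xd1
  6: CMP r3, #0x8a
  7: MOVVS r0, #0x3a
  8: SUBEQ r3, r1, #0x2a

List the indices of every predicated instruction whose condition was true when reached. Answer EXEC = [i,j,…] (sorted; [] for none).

0: ✓ CMP  NZCV=0000
1: · MOVCS
2: · MOVLE
3: ✓ CMP  NZCV=1010
4: · SUBGT
5: · MOVCC
6: ✓ CMP  NZCV=0010
7: · MOVVS
8: · SUBEQ

EXEC = []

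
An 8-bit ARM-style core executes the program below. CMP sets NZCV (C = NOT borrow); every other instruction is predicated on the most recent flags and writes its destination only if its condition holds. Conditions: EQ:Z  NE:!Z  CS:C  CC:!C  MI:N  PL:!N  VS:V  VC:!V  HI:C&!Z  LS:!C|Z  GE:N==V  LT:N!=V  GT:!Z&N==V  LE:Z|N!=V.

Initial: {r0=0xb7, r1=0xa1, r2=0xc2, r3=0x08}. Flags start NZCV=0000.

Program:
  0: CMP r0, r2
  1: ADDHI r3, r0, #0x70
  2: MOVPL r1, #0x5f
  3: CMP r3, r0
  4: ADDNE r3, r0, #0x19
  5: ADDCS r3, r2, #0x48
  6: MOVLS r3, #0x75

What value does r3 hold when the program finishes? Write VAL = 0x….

VAL = 0x75

0: ✓ CMP  NZCV=1000
1: · ADDHI
2: · MOVPL
3: ✓ CMP  NZCV=0000
4: ✓ ADDNE  r3←0xd0
5: · ADDCS
6: ✓ MOVLS  r3←0x75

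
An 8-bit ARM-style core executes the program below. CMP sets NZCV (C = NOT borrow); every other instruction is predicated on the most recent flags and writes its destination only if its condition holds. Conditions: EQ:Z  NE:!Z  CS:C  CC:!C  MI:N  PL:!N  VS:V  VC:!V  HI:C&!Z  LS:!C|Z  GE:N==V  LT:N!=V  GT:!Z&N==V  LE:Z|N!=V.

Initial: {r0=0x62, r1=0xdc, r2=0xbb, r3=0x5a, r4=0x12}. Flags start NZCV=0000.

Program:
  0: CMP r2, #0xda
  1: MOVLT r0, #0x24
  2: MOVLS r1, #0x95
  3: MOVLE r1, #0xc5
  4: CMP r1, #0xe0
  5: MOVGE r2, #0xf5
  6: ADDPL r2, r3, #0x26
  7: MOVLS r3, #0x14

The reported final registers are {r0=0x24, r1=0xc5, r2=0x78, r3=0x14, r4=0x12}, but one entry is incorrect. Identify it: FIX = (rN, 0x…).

FIX = (r2, 0xbb)

[0] flags=1000 → (cmp)
[1] flags=1000 LT?T → r0=0x24
[2] flags=1000 LS?T → r1=0x95
[3] flags=1000 LE?T → r1=0xc5
[4] flags=1000 → (cmp)
[5] flags=1000 GE?F → skip
[6] flags=1000 PL?F → skip
[7] flags=1000 LS?T → r3=0x14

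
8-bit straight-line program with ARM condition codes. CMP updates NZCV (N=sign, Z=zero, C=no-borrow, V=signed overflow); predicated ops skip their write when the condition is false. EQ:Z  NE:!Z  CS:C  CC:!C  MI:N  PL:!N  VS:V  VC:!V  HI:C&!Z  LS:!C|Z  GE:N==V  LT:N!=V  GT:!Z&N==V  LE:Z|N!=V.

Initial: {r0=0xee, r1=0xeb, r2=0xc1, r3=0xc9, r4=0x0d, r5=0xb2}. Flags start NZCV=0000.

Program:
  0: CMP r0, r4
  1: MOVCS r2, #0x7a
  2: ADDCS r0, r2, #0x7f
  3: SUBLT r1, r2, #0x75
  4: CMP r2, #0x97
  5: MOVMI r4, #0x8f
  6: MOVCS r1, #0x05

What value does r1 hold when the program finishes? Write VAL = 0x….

VAL = 0x05

0: ✓ CMP  NZCV=1010
1: ✓ MOVCS  r2←0x7a
2: ✓ ADDCS  r0←0xf9
3: ✓ SUBLT  r1←0x05
4: ✓ CMP  NZCV=1001
5: ✓ MOVMI  r4←0x8f
6: · MOVCS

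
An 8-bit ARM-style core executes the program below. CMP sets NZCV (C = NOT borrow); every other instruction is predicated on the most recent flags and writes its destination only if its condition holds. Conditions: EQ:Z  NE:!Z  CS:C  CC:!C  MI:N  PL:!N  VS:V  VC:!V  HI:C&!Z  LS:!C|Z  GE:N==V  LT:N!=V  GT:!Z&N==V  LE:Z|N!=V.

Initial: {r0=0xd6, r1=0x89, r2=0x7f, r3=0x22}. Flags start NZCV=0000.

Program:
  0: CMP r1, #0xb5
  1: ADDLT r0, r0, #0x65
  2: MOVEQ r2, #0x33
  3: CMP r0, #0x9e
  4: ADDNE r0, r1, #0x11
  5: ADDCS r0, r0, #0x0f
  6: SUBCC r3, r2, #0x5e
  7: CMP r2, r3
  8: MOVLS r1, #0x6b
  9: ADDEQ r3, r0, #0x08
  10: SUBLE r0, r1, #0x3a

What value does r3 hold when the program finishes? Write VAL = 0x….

VAL = 0x21

0: ✓ CMP  NZCV=1000
1: ✓ ADDLT  r0←0x3b
2: · MOVEQ
3: ✓ CMP  NZCV=1001
4: ✓ ADDNE  r0←0x9a
5: · ADDCS
6: ✓ SUBCC  r3←0x21
7: ✓ CMP  NZCV=0010
8: · MOVLS
9: · ADDEQ
10: · SUBLE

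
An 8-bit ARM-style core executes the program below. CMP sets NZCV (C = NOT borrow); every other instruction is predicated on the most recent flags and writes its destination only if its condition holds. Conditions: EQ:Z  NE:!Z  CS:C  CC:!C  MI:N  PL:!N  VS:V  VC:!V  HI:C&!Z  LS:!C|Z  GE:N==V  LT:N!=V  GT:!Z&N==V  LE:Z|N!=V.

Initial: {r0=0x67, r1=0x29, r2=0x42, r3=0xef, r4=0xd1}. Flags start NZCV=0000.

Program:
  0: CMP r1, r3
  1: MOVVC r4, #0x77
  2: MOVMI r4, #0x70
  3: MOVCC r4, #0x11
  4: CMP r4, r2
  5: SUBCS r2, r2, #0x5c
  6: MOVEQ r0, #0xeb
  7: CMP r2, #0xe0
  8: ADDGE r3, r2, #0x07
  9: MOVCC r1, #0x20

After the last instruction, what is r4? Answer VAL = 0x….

VAL = 0x11

0: ✓ CMP  NZCV=0000
1: ✓ MOVVC  r4←0x77
2: · MOVMI
3: ✓ MOVCC  r4←0x11
4: ✓ CMP  NZCV=1000
5: · SUBCS
6: · MOVEQ
7: ✓ CMP  NZCV=0000
8: ✓ ADDGE  r3←0x49
9: ✓ MOVCC  r1←0x20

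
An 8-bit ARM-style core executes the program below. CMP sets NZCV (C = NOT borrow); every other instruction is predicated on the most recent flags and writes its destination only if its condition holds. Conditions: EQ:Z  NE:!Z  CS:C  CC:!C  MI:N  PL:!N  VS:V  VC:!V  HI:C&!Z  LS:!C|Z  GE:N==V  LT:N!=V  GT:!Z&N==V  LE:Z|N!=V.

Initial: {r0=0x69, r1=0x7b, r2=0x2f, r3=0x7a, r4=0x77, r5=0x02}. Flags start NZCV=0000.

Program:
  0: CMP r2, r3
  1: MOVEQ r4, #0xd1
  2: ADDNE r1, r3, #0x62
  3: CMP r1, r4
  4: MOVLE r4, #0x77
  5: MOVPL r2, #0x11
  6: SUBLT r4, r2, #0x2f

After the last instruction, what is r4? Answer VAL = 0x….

VAL = 0xe2

0: ✓ CMP  NZCV=1000
1: · MOVEQ
2: ✓ ADDNE  r1←0xdc
3: ✓ CMP  NZCV=0011
4: ✓ MOVLE  r4←0x77
5: ✓ MOVPL  r2←0x11
6: ✓ SUBLT  r4←0xe2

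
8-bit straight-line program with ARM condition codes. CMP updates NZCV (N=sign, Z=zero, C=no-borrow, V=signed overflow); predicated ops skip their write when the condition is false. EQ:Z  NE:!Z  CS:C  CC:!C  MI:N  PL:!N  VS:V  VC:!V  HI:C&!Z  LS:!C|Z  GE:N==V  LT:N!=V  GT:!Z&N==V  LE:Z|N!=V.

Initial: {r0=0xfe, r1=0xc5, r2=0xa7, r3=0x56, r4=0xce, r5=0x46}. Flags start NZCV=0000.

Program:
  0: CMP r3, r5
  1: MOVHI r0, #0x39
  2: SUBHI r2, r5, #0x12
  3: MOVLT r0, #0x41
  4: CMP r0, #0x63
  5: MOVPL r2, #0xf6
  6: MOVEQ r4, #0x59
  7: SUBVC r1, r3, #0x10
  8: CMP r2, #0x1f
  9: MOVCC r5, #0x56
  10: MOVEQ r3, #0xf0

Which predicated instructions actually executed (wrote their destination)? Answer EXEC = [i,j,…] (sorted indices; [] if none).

0: ✓ CMP  NZCV=0010
1: ✓ MOVHI  r0←0x39
2: ✓ SUBHI  r2←0x34
3: · MOVLT
4: ✓ CMP  NZCV=1000
5: · MOVPL
6: · MOVEQ
7: ✓ SUBVC  r1←0x46
8: ✓ CMP  NZCV=0010
9: · MOVCC
10: · MOVEQ

EXEC = [1,2,7]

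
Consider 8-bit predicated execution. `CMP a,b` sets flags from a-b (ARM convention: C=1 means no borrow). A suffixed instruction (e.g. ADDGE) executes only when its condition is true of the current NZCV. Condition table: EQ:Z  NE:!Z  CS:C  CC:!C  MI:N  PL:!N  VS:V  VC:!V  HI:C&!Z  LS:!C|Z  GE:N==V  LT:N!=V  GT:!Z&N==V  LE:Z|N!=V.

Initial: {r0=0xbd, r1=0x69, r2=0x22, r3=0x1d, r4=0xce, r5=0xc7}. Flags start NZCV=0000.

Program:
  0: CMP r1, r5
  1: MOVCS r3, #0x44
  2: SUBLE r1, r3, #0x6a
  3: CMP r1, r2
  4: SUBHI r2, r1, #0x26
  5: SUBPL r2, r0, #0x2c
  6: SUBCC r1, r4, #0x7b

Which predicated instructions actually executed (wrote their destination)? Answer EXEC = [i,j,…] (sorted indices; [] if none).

[0] flags=1001 → (cmp)
[1] flags=1001 CS?F → skip
[2] flags=1001 LE?F → skip
[3] flags=0010 → (cmp)
[4] flags=0010 HI?T → r2=0x43
[5] flags=0010 PL?T → r2=0x91
[6] flags=0010 CC?F → skip

EXEC = [4,5]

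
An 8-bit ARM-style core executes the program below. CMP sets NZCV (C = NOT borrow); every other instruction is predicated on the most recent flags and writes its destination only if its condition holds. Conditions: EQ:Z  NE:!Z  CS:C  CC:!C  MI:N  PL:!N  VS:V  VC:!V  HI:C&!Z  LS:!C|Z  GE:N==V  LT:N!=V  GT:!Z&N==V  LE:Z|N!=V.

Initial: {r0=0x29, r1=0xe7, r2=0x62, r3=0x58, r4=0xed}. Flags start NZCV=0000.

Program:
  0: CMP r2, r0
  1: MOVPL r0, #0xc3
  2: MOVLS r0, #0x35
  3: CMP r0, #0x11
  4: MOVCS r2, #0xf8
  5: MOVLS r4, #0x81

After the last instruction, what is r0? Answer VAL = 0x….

0: ✓ CMP  NZCV=0010
1: ✓ MOVPL  r0←0xc3
2: · MOVLS
3: ✓ CMP  NZCV=1010
4: ✓ MOVCS  r2←0xf8
5: · MOVLS

VAL = 0xc3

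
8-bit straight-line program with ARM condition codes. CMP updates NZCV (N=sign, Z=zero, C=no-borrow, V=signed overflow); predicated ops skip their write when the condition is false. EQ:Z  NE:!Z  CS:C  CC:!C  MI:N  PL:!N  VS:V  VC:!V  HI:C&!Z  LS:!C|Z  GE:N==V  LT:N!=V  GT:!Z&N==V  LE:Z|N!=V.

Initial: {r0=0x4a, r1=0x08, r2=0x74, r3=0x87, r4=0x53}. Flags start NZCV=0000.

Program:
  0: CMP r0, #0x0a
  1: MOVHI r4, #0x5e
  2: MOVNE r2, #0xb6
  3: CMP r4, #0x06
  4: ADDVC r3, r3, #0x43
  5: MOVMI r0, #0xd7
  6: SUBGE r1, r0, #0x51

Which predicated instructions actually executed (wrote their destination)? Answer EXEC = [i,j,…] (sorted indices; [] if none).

EXEC = [1,2,4,6]

0: ✓ CMP  NZCV=0010
1: ✓ MOVHI  r4←0x5e
2: ✓ MOVNE  r2←0xb6
3: ✓ CMP  NZCV=0010
4: ✓ ADDVC  r3←0xca
5: · MOVMI
6: ✓ SUBGE  r1←0xf9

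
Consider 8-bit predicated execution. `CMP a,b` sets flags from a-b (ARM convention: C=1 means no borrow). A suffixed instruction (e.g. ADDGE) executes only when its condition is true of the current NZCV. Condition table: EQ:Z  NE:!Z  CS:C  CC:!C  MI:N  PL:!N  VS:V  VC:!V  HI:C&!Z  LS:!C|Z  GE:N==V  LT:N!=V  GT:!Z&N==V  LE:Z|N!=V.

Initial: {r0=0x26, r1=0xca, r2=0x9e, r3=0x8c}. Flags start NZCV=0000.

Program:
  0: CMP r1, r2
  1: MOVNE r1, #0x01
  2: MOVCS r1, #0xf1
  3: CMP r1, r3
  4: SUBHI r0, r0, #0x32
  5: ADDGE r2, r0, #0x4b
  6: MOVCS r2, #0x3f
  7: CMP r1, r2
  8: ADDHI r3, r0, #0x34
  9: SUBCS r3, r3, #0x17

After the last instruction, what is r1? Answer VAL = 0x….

0: ✓ CMP  NZCV=0010
1: ✓ MOVNE  r1←0x01
2: ✓ MOVCS  r1←0xf1
3: ✓ CMP  NZCV=0010
4: ✓ SUBHI  r0←0xf4
5: ✓ ADDGE  r2←0x3f
6: ✓ MOVCS  r2←0x3f
7: ✓ CMP  NZCV=1010
8: ✓ ADDHI  r3←0x28
9: ✓ SUBCS  r3←0x11

VAL = 0xf1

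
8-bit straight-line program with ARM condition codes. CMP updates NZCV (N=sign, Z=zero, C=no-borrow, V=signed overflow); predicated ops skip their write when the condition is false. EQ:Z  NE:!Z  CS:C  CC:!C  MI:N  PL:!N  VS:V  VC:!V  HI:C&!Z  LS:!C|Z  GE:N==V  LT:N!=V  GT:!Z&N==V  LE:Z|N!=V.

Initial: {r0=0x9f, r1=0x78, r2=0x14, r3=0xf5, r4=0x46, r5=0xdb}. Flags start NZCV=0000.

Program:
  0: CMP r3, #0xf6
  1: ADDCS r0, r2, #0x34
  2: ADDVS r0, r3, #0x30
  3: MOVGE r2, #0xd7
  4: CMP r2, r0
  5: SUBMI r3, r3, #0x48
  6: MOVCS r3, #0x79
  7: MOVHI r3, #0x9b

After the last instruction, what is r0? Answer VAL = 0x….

[0] flags=1000 → (cmp)
[1] flags=1000 CS?F → skip
[2] flags=1000 VS?F → skip
[3] flags=1000 GE?F → skip
[4] flags=0000 → (cmp)
[5] flags=0000 MI?F → skip
[6] flags=0000 CS?F → skip
[7] flags=0000 HI?F → skip

VAL = 0x9f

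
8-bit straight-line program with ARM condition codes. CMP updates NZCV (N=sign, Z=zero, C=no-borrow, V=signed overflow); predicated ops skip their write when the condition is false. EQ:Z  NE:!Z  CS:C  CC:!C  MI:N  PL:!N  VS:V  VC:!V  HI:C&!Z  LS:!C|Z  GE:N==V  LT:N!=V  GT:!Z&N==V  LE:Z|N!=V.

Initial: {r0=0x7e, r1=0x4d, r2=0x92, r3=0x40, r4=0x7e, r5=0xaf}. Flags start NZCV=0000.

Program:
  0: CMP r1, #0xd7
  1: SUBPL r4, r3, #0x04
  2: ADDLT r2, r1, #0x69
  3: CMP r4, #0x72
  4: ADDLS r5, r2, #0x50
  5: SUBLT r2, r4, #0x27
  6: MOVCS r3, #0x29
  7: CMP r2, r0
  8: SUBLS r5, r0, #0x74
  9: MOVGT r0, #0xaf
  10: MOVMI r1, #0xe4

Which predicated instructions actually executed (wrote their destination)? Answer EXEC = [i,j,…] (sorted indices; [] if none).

EXEC = [1,4,5,8,10]

0: ✓ CMP  NZCV=0000
1: ✓ SUBPL  r4←0x3c
2: · ADDLT
3: ✓ CMP  NZCV=1000
4: ✓ ADDLS  r5←0xe2
5: ✓ SUBLT  r2←0x15
6: · MOVCS
7: ✓ CMP  NZCV=1000
8: ✓ SUBLS  r5←0x0a
9: · MOVGT
10: ✓ MOVMI  r1←0xe4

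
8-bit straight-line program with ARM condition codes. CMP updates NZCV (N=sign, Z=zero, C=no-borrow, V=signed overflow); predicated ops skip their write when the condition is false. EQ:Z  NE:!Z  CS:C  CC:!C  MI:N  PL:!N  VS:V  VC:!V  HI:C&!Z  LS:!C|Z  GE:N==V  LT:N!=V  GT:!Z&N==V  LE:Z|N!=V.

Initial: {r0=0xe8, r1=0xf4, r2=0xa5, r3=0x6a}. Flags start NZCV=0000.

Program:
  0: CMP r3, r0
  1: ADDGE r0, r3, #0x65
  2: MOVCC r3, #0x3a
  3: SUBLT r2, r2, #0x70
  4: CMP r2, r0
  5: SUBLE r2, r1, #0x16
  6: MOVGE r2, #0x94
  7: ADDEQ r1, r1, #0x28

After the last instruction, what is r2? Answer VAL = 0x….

VAL = 0xde

[0] flags=1001 → (cmp)
[1] flags=1001 GE?T → r0=0xcf
[2] flags=1001 CC?T → r3=0x3a
[3] flags=1001 LT?F → skip
[4] flags=1000 → (cmp)
[5] flags=1000 LE?T → r2=0xde
[6] flags=1000 GE?F → skip
[7] flags=1000 EQ?F → skip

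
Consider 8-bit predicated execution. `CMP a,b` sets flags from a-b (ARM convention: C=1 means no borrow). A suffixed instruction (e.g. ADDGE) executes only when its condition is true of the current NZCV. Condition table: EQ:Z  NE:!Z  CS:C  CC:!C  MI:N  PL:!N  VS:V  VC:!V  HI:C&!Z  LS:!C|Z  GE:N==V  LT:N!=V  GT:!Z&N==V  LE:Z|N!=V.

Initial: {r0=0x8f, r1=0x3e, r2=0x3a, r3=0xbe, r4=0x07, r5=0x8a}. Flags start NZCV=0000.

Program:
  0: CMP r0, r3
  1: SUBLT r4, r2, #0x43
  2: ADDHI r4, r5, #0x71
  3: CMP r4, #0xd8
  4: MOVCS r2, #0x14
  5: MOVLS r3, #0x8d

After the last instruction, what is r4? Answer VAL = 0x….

VAL = 0xf7

0: ✓ CMP  NZCV=1000
1: ✓ SUBLT  r4←0xf7
2: · ADDHI
3: ✓ CMP  NZCV=0010
4: ✓ MOVCS  r2←0x14
5: · MOVLS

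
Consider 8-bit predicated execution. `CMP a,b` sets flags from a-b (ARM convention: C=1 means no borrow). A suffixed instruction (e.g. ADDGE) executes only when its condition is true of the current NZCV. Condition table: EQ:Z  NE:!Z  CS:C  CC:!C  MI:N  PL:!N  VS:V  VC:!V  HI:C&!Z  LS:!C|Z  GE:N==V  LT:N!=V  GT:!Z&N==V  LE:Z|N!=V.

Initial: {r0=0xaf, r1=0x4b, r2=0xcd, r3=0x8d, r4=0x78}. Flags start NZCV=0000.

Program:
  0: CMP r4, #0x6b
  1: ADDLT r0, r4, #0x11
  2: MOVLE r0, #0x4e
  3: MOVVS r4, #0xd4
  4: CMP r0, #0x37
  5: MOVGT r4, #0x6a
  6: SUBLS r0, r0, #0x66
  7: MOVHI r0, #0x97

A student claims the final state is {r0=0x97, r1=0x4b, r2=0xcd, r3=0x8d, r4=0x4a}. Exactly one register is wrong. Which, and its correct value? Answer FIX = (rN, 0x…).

FIX = (r4, 0x78)

0: ✓ CMP  NZCV=0010
1: · ADDLT
2: · MOVLE
3: · MOVVS
4: ✓ CMP  NZCV=0011
5: · MOVGT
6: · SUBLS
7: ✓ MOVHI  r0←0x97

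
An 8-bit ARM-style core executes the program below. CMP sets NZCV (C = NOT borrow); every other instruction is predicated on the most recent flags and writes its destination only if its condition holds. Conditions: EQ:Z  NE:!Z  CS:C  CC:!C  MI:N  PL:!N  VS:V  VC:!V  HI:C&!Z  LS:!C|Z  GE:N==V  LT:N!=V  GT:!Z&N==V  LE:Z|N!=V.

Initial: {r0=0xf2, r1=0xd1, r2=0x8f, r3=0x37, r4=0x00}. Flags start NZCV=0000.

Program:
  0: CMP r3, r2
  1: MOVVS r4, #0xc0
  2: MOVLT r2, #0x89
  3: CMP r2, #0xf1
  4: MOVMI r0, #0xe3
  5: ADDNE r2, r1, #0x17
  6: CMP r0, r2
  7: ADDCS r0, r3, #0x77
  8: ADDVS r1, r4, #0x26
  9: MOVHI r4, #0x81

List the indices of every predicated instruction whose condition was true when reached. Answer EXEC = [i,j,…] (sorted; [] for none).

0: ✓ CMP  NZCV=1001
1: ✓ MOVVS  r4←0xc0
2: · MOVLT
3: ✓ CMP  NZCV=1000
4: ✓ MOVMI  r0←0xe3
5: ✓ ADDNE  r2←0xe8
6: ✓ CMP  NZCV=1000
7: · ADDCS
8: · ADDVS
9: · MOVHI

EXEC = [1,4,5]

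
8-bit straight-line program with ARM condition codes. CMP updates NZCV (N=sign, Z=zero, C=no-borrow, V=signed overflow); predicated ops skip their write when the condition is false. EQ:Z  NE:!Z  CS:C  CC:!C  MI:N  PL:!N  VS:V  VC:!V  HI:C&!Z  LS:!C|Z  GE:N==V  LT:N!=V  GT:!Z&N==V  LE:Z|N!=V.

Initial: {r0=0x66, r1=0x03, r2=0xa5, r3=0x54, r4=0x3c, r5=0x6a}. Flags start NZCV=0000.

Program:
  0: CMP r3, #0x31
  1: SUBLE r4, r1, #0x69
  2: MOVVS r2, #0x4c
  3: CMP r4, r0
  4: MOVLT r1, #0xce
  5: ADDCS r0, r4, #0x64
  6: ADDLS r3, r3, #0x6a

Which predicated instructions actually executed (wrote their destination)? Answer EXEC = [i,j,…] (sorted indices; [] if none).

EXEC = [4,6]

[0] flags=0010 → (cmp)
[1] flags=0010 LE?F → skip
[2] flags=0010 VS?F → skip
[3] flags=1000 → (cmp)
[4] flags=1000 LT?T → r1=0xce
[5] flags=1000 CS?F → skip
[6] flags=1000 LS?T → r3=0xbe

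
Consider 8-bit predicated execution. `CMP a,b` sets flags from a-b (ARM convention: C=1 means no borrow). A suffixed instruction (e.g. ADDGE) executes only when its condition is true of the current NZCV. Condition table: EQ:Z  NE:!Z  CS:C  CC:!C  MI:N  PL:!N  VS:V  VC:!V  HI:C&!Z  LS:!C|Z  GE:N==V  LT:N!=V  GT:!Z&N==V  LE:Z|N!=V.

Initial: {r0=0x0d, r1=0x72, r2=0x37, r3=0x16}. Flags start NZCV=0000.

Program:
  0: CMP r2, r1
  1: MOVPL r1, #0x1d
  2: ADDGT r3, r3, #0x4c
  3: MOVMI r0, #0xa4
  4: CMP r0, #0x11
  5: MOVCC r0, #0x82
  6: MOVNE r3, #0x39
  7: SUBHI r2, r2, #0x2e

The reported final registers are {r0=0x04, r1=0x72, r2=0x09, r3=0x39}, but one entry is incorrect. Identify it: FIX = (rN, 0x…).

FIX = (r0, 0xa4)

[0] flags=1000 → (cmp)
[1] flags=1000 PL?F → skip
[2] flags=1000 GT?F → skip
[3] flags=1000 MI?T → r0=0xa4
[4] flags=1010 → (cmp)
[5] flags=1010 CC?F → skip
[6] flags=1010 NE?T → r3=0x39
[7] flags=1010 HI?T → r2=0x09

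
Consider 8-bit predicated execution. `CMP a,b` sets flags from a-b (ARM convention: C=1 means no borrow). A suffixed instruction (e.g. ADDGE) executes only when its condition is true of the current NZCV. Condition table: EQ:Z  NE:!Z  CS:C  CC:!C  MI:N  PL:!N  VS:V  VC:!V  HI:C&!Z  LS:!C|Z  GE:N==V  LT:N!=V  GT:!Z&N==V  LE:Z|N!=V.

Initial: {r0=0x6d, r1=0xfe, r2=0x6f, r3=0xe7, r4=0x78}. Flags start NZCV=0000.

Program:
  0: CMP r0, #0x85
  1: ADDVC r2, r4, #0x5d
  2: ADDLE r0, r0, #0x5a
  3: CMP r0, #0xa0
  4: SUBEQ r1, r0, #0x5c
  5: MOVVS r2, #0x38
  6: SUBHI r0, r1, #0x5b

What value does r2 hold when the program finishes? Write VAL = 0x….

[0] flags=1001 → (cmp)
[1] flags=1001 VC?F → skip
[2] flags=1001 LE?F → skip
[3] flags=1001 → (cmp)
[4] flags=1001 EQ?F → skip
[5] flags=1001 VS?T → r2=0x38
[6] flags=1001 HI?F → skip

VAL = 0x38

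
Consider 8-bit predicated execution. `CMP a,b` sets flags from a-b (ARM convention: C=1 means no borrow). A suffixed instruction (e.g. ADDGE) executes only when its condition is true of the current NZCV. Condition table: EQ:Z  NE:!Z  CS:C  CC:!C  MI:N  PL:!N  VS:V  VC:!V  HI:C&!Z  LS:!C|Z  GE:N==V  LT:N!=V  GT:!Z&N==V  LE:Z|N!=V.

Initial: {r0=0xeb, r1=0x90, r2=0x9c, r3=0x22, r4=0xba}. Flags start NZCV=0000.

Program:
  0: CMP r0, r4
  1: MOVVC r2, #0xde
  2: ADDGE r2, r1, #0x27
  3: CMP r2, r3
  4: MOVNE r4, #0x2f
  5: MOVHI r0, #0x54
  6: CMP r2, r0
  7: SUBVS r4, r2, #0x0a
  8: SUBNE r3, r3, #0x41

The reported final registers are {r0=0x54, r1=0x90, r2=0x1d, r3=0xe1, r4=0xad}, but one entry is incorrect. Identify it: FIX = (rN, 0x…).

[0] flags=0010 → (cmp)
[1] flags=0010 VC?T → r2=0xde
[2] flags=0010 GE?T → r2=0xb7
[3] flags=1010 → (cmp)
[4] flags=1010 NE?T → r4=0x2f
[5] flags=1010 HI?T → r0=0x54
[6] flags=0011 → (cmp)
[7] flags=0011 VS?T → r4=0xad
[8] flags=0011 NE?T → r3=0xe1

FIX = (r2, 0xb7)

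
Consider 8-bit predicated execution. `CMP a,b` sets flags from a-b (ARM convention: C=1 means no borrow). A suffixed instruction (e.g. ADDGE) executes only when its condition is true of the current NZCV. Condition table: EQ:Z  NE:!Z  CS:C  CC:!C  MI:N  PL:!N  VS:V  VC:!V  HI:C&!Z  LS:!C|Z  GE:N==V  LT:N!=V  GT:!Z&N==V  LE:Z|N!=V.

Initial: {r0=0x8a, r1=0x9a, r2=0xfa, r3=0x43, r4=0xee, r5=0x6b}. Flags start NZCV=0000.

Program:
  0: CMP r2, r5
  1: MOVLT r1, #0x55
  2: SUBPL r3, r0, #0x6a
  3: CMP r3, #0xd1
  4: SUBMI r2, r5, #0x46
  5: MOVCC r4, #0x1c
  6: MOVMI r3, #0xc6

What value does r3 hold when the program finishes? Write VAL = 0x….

[0] flags=1010 → (cmp)
[1] flags=1010 LT?T → r1=0x55
[2] flags=1010 PL?F → skip
[3] flags=0000 → (cmp)
[4] flags=0000 MI?F → skip
[5] flags=0000 CC?T → r4=0x1c
[6] flags=0000 MI?F → skip

VAL = 0x43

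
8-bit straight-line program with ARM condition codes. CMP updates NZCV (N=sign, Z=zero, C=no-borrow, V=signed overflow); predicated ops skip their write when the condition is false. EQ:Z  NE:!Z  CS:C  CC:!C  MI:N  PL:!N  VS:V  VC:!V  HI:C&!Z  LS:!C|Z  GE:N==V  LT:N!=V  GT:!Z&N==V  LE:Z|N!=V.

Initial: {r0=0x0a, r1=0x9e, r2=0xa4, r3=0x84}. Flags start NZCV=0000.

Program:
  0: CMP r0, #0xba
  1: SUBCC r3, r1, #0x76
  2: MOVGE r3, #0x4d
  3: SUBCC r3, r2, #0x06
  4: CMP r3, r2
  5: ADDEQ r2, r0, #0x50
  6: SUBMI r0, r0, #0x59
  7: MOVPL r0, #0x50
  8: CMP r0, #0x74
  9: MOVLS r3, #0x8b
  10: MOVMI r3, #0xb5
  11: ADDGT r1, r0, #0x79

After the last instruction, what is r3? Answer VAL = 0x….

0: ✓ CMP  NZCV=0000
1: ✓ SUBCC  r3←0x28
2: ✓ MOVGE  r3←0x4d
3: ✓ SUBCC  r3←0x9e
4: ✓ CMP  NZCV=1000
5: · ADDEQ
6: ✓ SUBMI  r0←0xb1
7: · MOVPL
8: ✓ CMP  NZCV=0011
9: · MOVLS
10: · MOVMI
11: · ADDGT

VAL = 0x9e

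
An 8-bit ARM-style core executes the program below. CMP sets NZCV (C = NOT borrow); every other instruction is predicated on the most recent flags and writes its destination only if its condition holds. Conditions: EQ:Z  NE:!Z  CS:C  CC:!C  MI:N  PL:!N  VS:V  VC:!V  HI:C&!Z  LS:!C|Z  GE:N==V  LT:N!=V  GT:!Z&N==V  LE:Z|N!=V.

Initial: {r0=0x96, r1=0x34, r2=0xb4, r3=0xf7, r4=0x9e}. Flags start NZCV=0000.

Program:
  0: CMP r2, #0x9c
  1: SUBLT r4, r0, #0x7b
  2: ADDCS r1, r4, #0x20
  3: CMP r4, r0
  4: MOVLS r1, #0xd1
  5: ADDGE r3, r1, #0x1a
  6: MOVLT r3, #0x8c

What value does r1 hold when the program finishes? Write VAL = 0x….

VAL = 0xbe

[0] flags=0010 → (cmp)
[1] flags=0010 LT?F → skip
[2] flags=0010 CS?T → r1=0xbe
[3] flags=0010 → (cmp)
[4] flags=0010 LS?F → skip
[5] flags=0010 GE?T → r3=0xd8
[6] flags=0010 LT?F → skip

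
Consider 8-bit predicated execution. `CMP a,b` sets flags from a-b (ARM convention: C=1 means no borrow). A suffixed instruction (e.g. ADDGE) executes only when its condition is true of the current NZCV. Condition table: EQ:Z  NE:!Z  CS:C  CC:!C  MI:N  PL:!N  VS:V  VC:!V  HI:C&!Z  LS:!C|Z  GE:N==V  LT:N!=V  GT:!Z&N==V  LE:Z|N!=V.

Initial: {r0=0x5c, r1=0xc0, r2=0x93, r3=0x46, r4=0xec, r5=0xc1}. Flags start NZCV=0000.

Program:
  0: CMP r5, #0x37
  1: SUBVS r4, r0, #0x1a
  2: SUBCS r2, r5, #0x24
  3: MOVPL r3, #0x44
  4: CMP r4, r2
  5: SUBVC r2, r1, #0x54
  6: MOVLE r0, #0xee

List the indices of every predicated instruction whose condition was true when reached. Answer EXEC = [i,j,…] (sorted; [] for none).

EXEC = [2,5]

0: ✓ CMP  NZCV=1010
1: · SUBVS
2: ✓ SUBCS  r2←0x9d
3: · MOVPL
4: ✓ CMP  NZCV=0010
5: ✓ SUBVC  r2←0x6c
6: · MOVLE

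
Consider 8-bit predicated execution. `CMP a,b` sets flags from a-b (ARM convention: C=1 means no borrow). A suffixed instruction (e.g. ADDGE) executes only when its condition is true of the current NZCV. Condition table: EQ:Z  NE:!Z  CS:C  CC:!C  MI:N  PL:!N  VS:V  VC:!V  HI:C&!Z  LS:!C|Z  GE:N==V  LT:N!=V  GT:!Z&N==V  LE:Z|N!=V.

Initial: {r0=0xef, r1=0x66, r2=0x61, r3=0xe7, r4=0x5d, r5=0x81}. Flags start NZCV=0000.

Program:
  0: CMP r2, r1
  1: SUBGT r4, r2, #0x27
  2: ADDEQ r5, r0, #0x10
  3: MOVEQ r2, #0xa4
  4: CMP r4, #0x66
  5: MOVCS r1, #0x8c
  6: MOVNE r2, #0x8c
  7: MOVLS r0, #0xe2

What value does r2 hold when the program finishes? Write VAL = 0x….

VAL = 0x8c

0: ✓ CMP  NZCV=1000
1: · SUBGT
2: · ADDEQ
3: · MOVEQ
4: ✓ CMP  NZCV=1000
5: · MOVCS
6: ✓ MOVNE  r2←0x8c
7: ✓ MOVLS  r0←0xe2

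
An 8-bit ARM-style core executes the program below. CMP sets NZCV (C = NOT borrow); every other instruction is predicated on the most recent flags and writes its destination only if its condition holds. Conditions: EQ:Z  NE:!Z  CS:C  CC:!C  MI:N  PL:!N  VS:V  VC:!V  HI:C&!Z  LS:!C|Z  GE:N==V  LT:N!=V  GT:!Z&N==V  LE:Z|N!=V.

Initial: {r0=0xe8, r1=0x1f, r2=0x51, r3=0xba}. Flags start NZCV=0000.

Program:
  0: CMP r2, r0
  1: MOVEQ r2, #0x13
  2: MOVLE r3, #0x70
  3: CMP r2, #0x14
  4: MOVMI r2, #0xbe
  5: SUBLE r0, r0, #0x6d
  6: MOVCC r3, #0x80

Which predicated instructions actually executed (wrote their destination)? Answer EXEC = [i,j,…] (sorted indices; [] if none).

EXEC = []

[0] flags=0000 → (cmp)
[1] flags=0000 EQ?F → skip
[2] flags=0000 LE?F → skip
[3] flags=0010 → (cmp)
[4] flags=0010 MI?F → skip
[5] flags=0010 LE?F → skip
[6] flags=0010 CC?F → skip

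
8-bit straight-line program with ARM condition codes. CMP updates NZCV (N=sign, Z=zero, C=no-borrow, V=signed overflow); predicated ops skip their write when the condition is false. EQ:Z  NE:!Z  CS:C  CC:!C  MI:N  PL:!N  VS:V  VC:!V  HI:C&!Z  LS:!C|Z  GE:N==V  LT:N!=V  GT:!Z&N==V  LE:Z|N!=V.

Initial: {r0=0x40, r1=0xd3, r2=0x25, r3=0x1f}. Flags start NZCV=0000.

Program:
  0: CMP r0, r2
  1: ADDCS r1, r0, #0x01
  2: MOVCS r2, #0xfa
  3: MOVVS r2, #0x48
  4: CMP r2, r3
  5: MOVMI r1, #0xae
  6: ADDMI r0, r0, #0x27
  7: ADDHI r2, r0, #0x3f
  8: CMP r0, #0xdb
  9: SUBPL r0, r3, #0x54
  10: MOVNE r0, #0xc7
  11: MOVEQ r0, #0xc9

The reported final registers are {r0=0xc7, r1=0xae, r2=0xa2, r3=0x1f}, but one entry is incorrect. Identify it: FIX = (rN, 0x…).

0: ✓ CMP  NZCV=0010
1: ✓ ADDCS  r1←0x41
2: ✓ MOVCS  r2←0xfa
3: · MOVVS
4: ✓ CMP  NZCV=1010
5: ✓ MOVMI  r1←0xae
6: ✓ ADDMI  r0←0x67
7: ✓ ADDHI  r2←0xa6
8: ✓ CMP  NZCV=1001
9: · SUBPL
10: ✓ MOVNE  r0←0xc7
11: · MOVEQ

FIX = (r2, 0xa6)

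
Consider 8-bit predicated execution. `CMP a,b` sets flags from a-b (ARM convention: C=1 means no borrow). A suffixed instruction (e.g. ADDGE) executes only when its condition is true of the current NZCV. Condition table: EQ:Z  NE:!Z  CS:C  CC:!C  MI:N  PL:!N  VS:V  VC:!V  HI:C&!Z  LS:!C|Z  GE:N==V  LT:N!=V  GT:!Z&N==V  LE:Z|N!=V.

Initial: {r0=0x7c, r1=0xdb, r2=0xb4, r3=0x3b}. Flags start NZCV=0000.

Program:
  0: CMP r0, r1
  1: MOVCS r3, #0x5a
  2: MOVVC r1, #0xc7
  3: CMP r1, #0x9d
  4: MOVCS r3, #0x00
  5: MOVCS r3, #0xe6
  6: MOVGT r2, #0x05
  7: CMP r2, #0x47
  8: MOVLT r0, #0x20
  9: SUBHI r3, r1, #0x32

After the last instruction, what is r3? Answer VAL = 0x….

VAL = 0xe6

0: ✓ CMP  NZCV=1001
1: · MOVCS
2: · MOVVC
3: ✓ CMP  NZCV=0010
4: ✓ MOVCS  r3←0x00
5: ✓ MOVCS  r3←0xe6
6: ✓ MOVGT  r2←0x05
7: ✓ CMP  NZCV=1000
8: ✓ MOVLT  r0←0x20
9: · SUBHI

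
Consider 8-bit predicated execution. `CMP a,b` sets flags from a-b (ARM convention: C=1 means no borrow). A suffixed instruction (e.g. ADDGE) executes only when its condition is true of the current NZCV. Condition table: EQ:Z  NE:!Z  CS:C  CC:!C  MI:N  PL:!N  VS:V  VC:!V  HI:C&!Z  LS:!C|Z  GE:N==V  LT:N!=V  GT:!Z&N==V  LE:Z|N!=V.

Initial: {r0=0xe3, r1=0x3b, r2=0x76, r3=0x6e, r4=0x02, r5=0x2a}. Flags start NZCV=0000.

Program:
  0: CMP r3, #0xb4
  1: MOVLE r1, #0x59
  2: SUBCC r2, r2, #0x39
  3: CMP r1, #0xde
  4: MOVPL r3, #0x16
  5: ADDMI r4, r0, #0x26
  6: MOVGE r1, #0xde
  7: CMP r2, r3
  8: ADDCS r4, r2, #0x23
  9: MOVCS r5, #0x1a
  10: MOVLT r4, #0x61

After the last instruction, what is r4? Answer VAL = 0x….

[0] flags=1001 → (cmp)
[1] flags=1001 LE?F → skip
[2] flags=1001 CC?T → r2=0x3d
[3] flags=0000 → (cmp)
[4] flags=0000 PL?T → r3=0x16
[5] flags=0000 MI?F → skip
[6] flags=0000 GE?T → r1=0xde
[7] flags=0010 → (cmp)
[8] flags=0010 CS?T → r4=0x60
[9] flags=0010 CS?T → r5=0x1a
[10] flags=0010 LT?F → skip

VAL = 0x60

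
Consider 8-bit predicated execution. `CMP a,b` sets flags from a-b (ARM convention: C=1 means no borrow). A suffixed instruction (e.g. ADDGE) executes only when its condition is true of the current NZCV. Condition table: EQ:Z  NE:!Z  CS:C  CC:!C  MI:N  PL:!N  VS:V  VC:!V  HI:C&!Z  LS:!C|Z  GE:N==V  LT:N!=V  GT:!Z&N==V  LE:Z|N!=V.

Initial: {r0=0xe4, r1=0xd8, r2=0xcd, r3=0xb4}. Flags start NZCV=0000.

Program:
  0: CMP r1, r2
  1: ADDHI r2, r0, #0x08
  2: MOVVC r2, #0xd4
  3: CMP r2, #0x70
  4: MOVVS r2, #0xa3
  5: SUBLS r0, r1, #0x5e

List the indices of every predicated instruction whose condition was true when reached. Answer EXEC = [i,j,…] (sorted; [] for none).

[0] flags=0010 → (cmp)
[1] flags=0010 HI?T → r2=0xec
[2] flags=0010 VC?T → r2=0xd4
[3] flags=0011 → (cmp)
[4] flags=0011 VS?T → r2=0xa3
[5] flags=0011 LS?F → skip

EXEC = [1,2,4]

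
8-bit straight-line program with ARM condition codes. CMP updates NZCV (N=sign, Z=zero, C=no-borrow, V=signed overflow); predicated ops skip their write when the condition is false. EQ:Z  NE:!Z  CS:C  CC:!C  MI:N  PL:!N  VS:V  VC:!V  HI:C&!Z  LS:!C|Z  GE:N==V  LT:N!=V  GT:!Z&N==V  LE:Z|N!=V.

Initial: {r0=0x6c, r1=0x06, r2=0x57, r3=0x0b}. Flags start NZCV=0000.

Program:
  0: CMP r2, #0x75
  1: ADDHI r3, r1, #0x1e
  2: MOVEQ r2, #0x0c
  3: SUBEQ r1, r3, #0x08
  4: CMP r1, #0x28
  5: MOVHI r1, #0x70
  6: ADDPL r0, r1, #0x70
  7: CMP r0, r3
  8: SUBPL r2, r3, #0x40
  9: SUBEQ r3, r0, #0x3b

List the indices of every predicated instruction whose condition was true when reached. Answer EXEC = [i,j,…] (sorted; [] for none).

[0] flags=1000 → (cmp)
[1] flags=1000 HI?F → skip
[2] flags=1000 EQ?F → skip
[3] flags=1000 EQ?F → skip
[4] flags=1000 → (cmp)
[5] flags=1000 HI?F → skip
[6] flags=1000 PL?F → skip
[7] flags=0010 → (cmp)
[8] flags=0010 PL?T → r2=0xcb
[9] flags=0010 EQ?F → skip

EXEC = [8]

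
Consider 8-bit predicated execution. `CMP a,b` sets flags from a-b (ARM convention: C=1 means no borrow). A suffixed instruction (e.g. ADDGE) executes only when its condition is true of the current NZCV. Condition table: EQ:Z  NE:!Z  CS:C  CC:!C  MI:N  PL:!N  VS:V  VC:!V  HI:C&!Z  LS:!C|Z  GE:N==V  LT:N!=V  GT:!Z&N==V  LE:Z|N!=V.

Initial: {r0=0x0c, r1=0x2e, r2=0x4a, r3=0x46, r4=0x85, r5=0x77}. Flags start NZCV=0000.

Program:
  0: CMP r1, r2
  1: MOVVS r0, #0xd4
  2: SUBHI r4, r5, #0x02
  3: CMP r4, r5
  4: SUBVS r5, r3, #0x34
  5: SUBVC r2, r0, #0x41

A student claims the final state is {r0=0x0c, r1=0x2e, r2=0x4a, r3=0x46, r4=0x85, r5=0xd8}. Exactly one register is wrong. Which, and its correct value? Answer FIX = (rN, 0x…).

[0] flags=1000 → (cmp)
[1] flags=1000 VS?F → skip
[2] flags=1000 HI?F → skip
[3] flags=0011 → (cmp)
[4] flags=0011 VS?T → r5=0x12
[5] flags=0011 VC?F → skip

FIX = (r5, 0x12)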